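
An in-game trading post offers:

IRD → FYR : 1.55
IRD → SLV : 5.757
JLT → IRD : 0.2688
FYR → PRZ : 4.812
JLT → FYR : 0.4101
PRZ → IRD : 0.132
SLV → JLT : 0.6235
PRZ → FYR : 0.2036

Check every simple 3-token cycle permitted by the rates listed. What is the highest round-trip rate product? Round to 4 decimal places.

PRZ→IRD→FYR→PRZ: 0.132 × 1.55 × 4.812 = 0.98454
IRD→SLV→JLT→IRD: 5.757 × 0.6235 × 0.2688 = 0.96485
Maximum is PRZ→IRD→FYR→PRZ at 0.9845; no arbitrage — every cycle loses value.

0.9845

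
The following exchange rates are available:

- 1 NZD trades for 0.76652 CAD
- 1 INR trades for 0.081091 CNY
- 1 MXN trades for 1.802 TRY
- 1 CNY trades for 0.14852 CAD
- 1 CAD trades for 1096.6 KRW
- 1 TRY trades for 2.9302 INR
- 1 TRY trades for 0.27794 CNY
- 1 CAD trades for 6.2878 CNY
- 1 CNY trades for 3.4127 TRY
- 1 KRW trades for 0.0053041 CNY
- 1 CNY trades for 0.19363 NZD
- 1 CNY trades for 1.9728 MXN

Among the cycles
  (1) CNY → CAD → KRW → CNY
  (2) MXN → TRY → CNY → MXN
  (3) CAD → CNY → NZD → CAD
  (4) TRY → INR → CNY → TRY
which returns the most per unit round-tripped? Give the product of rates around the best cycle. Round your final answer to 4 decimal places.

0.9881

(1) 0.14852 × 1096.6 × 0.0053041 = 0.86386
(2) 1.802 × 0.27794 × 1.9728 = 0.98807
(3) 6.2878 × 0.19363 × 0.76652 = 0.93324
(4) 2.9302 × 0.081091 × 3.4127 = 0.81090
Highest is cycle (2) at 0.9881 (≤1, no arbitrage).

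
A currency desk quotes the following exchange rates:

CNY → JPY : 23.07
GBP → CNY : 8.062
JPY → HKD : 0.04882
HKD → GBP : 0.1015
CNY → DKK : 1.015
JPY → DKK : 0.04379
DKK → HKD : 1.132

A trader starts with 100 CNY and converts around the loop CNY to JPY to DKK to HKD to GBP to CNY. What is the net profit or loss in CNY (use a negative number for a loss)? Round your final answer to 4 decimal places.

100 CNY × 23.07 = 2307 JPY
2307 JPY × 0.04379 = 101.02353 DKK
101.02353 DKK × 1.132 = 114.35863596 HKD
114.35863596 HKD × 0.1015 = 11.60740154994 GBP
11.60740154994 GBP × 8.062 = 93.57887129561628 CNY
Net change: 93.57887129561628 − 100 = -6.42112870438372 CNY

-6.4211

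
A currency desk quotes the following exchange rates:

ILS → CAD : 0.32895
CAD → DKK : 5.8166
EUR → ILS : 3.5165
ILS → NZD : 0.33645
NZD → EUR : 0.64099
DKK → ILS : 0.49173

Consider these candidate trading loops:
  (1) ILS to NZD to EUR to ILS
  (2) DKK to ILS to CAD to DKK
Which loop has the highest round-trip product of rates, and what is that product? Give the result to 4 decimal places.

0.9409

(1) 0.33645 × 0.64099 × 3.5165 = 0.75837
(2) 0.49173 × 0.32895 × 5.8166 = 0.94086
Highest is cycle (2) at 0.9409 (≤1, no arbitrage).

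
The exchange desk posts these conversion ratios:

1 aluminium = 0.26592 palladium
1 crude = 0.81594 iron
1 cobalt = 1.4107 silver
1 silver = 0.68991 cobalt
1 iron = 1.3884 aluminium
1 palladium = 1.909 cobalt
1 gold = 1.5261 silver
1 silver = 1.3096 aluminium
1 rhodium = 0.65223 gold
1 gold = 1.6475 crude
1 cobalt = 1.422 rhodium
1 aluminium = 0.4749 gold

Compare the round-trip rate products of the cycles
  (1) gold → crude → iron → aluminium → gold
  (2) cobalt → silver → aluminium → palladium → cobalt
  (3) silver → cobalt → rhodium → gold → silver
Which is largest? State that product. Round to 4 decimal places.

(1) 1.6475 × 0.81594 × 1.3884 × 0.4749 = 0.88634
(2) 1.4107 × 1.3096 × 0.26592 × 1.909 = 0.93784
(3) 0.68991 × 1.422 × 0.65223 × 1.5261 = 0.97651
Highest is cycle (3) at 0.9765 (≤1, no arbitrage).

0.9765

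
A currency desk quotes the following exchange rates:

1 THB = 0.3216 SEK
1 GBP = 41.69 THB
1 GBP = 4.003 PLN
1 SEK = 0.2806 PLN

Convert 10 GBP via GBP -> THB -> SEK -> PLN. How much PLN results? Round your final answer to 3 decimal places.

37.621

10 GBP × 41.69 = 416.9 THB
416.9 THB × 0.3216 = 134.07504 SEK
134.07504 SEK × 0.2806 = 37.621456224 PLN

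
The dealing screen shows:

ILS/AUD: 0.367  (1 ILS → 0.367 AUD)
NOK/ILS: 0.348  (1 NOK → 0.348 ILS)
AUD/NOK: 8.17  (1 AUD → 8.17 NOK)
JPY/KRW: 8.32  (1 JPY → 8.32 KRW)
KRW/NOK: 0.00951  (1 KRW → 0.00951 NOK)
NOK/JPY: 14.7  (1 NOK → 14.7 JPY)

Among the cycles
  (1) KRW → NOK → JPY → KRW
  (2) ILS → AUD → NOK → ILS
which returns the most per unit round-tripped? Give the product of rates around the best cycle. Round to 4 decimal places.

1.1631

(1) 0.00951 × 14.7 × 8.32 = 1.16311
(2) 0.367 × 8.17 × 0.348 = 1.04344
Highest is cycle (1) at 1.1631 (>1, arbitrage).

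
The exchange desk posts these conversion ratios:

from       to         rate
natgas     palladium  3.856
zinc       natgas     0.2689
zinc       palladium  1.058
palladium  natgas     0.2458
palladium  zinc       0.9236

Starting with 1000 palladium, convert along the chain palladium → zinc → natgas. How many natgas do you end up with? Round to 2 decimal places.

248.36

1000 palladium × 0.9236 = 923.6 zinc
923.6 zinc × 0.2689 = 248.35604 natgas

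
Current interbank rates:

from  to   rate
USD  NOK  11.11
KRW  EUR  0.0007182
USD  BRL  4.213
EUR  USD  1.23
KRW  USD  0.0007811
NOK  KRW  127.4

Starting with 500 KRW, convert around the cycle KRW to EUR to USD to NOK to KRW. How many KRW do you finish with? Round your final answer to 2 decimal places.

500 KRW × 0.0007182 = 0.3591 EUR
0.3591 EUR × 1.23 = 0.441693 USD
0.441693 USD × 11.11 = 4.90720923 NOK
4.90720923 NOK × 127.4 = 625.178455902 KRW

625.18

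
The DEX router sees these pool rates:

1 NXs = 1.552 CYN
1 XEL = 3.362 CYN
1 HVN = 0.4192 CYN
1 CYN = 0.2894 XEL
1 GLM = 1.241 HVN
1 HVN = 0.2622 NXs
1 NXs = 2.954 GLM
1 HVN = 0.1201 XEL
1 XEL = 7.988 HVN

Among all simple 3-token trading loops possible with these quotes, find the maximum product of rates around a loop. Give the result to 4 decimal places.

0.9691

XEL→HVN→CYN→XEL: 7.988 × 0.4192 × 0.2894 = 0.96908
GLM→HVN→NXs→GLM: 1.241 × 0.2622 × 2.954 = 0.96120
Maximum is XEL→HVN→CYN→XEL at 0.9691; no arbitrage — every cycle loses value.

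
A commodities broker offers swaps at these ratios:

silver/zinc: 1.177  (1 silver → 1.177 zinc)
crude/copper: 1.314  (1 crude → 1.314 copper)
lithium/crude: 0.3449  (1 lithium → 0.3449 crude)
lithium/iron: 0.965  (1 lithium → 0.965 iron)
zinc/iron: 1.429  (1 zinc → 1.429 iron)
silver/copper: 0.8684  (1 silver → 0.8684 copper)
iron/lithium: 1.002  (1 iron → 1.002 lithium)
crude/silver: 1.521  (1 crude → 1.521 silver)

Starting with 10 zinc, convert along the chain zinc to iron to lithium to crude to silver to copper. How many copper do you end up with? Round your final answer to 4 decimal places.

10 zinc × 1.429 = 14.29 iron
14.29 iron × 1.002 = 14.31858 lithium
14.31858 lithium × 0.3449 = 4.938478242 crude
4.938478242 crude × 1.521 = 7.511425406082 silver
7.511425406082 silver × 0.8684 = 6.5229218226416088 copper

6.5229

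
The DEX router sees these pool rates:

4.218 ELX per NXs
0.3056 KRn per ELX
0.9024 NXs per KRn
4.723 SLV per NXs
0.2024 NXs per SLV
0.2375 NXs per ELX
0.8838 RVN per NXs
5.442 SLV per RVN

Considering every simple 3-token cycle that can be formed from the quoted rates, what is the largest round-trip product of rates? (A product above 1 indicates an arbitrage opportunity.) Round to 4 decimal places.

NXs→ELX→KRn→NXs: 4.218 × 0.3056 × 0.9024 = 1.16321
RVN→SLV→NXs→RVN: 5.442 × 0.2024 × 0.8838 = 0.97347
Maximum is NXs→ELX→KRn→NXs at 1.1632; arbitrage exists.

1.1632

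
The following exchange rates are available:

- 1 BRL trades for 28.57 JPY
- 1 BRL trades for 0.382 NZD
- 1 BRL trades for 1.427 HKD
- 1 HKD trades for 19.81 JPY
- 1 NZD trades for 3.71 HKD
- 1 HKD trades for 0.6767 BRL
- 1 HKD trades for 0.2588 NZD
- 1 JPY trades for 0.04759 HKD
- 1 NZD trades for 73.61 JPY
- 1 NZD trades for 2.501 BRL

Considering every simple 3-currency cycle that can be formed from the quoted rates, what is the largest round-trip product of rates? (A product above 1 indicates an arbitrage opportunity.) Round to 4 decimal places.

NZD→HKD→BRL→NZD: 3.71 × 0.6767 × 0.382 = 0.95903
NZD→BRL→HKD→NZD: 2.501 × 1.427 × 0.2588 = 0.92364
JPY→HKD→BRL→JPY: 0.04759 × 0.6767 × 28.57 = 0.92007
JPY→HKD→NZD→JPY: 0.04759 × 0.2588 × 73.61 = 0.90660
Maximum is NZD→HKD→BRL→NZD at 0.9590; no arbitrage — every cycle loses value.

0.9590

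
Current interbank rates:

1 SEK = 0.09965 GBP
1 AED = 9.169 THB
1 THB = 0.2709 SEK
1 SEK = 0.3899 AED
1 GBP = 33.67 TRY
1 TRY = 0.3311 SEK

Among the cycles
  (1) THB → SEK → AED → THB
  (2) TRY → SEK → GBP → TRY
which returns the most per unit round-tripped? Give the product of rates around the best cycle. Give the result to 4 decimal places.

(1) 0.2709 × 0.3899 × 9.169 = 0.96847
(2) 0.3311 × 0.09965 × 33.67 = 1.11091
Highest is cycle (2) at 1.1109 (>1, arbitrage).

1.1109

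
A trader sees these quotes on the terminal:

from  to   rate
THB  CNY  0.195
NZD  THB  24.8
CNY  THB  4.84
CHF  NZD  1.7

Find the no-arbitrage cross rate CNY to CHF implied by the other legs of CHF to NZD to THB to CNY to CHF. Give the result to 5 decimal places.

0.12164

Known legs of the cycle: 1.7 × 24.8 × 0.195 = 8.2212
For no arbitrage the full-cycle product must be 1, so the missing rate is 1 / 8.2212 ≈ 0.1216367.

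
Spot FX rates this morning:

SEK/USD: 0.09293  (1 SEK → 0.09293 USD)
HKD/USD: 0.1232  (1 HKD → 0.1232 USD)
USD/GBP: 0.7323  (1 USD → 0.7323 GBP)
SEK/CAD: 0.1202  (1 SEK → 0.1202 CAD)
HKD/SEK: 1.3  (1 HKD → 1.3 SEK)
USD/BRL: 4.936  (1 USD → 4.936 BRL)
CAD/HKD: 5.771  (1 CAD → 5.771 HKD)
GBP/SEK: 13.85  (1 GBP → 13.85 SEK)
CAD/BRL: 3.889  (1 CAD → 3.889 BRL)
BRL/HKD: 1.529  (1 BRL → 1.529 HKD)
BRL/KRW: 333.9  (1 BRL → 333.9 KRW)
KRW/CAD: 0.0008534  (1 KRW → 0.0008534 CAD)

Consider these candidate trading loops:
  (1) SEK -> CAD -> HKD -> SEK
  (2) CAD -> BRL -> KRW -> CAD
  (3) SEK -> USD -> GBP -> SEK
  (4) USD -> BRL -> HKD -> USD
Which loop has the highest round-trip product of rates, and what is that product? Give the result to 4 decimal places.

(1) 0.1202 × 5.771 × 1.3 = 0.90178
(2) 3.889 × 333.9 × 0.0008534 = 1.10817
(3) 0.09293 × 0.7323 × 13.85 = 0.94253
(4) 4.936 × 1.529 × 0.1232 = 0.92981
Highest is cycle (2) at 1.1082 (>1, arbitrage).

1.1082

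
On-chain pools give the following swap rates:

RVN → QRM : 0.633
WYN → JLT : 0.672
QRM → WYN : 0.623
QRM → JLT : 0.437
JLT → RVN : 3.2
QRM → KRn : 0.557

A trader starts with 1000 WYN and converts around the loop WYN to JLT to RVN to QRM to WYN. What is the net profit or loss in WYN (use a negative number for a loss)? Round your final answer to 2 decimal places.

1000 WYN × 0.672 = 672 JLT
672 JLT × 3.2 = 2150.4 RVN
2150.4 RVN × 0.633 = 1361.2032 QRM
1361.2032 QRM × 0.623 = 848.0295936 WYN
Net change: 848.0295936 − 1000 = -151.9704064 WYN

-151.97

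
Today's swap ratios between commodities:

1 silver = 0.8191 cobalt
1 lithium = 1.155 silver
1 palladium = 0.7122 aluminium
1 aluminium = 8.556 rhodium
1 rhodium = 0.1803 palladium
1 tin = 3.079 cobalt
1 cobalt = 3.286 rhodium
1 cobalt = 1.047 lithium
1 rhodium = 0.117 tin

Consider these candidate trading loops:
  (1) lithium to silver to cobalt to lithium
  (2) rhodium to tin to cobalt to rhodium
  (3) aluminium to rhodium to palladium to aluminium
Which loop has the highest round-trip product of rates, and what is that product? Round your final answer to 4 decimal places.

(1) 1.155 × 0.8191 × 1.047 = 0.99053
(2) 0.117 × 3.079 × 3.286 = 1.18376
(3) 8.556 × 0.1803 × 0.7122 = 1.09867
Highest is cycle (2) at 1.1838 (>1, arbitrage).

1.1838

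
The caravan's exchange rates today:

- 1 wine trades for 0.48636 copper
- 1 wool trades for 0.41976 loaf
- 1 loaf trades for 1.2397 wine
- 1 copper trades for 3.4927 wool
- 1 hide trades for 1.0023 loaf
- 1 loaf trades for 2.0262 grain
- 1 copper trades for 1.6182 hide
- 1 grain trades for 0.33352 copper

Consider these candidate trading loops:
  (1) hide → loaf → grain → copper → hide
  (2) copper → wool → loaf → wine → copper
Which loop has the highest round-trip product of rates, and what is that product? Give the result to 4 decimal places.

1.0961

(1) 1.0023 × 2.0262 × 0.33352 × 1.6182 = 1.09606
(2) 3.4927 × 0.41976 × 1.2397 × 0.48636 = 0.88397
Highest is cycle (1) at 1.0961 (>1, arbitrage).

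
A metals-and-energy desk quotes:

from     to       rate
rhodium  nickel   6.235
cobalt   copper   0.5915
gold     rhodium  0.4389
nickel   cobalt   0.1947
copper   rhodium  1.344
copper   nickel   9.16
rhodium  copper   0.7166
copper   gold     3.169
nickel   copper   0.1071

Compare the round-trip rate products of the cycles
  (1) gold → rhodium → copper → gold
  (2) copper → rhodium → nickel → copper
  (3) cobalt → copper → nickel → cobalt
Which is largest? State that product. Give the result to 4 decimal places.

1.0549

(1) 0.4389 × 0.7166 × 3.169 = 0.99670
(2) 1.344 × 6.235 × 0.1071 = 0.89748
(3) 0.5915 × 9.16 × 0.1947 = 1.05491
Highest is cycle (3) at 1.0549 (>1, arbitrage).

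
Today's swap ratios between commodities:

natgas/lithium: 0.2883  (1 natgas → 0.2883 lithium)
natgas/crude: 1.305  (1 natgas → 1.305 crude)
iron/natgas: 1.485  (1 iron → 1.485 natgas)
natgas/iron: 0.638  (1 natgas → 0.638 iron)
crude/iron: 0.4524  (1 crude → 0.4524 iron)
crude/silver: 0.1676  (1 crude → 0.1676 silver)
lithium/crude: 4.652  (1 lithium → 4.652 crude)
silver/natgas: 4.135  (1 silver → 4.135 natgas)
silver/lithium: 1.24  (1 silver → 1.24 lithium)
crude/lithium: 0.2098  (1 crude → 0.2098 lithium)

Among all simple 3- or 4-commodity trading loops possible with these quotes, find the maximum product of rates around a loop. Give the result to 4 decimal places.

0.9668

lithium→crude→silver→lithium: 4.652 × 0.1676 × 1.24 = 0.96680
lithium→crude→silver→natgas→lithium: 4.652 × 0.1676 × 4.135 × 0.2883 = 0.92947
crude→silver→natgas→crude: 0.1676 × 4.135 × 1.305 = 0.90440
lithium→crude→iron→natgas→lithium: 4.652 × 0.4524 × 1.485 × 0.2883 = 0.90102
crude→iron→natgas→crude: 0.4524 × 1.485 × 1.305 = 0.87672
Maximum is lithium→crude→silver→lithium at 0.9668; no arbitrage — every cycle loses value.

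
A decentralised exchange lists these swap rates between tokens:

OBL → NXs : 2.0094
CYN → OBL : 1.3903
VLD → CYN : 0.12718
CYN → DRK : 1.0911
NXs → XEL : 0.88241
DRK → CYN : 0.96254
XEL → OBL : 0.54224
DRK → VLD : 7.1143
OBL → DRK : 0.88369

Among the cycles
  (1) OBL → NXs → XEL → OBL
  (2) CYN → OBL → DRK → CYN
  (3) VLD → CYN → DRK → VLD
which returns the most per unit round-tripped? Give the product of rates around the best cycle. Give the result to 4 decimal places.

(1) 2.0094 × 0.88241 × 0.54224 = 0.96145
(2) 1.3903 × 0.88369 × 0.96254 = 1.18257
(3) 0.12718 × 1.0911 × 7.1143 = 0.98722
Highest is cycle (2) at 1.1826 (>1, arbitrage).

1.1826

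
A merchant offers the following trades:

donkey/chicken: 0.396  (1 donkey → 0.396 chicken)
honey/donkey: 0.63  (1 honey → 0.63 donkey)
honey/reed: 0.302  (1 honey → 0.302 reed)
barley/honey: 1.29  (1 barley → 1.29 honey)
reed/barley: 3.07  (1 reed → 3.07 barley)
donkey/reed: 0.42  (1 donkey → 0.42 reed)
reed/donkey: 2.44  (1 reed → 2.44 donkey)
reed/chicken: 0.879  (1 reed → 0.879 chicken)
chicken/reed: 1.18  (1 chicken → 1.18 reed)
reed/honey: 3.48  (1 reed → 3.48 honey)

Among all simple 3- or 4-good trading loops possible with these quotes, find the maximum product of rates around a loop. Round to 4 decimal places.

1.1960

reed→barley→honey→reed: 3.07 × 1.29 × 0.302 = 1.19601
reed→donkey→chicken→reed: 2.44 × 0.396 × 1.18 = 1.14016
reed→barley→honey→donkey→reed: 3.07 × 1.29 × 0.63 × 0.42 = 1.04790
reed→honey→donkey→chicken→reed: 3.48 × 0.63 × 0.396 × 1.18 = 1.02446
reed→honey→donkey→reed: 3.48 × 0.63 × 0.42 = 0.92081
Maximum is reed→barley→honey→reed at 1.1960; arbitrage exists.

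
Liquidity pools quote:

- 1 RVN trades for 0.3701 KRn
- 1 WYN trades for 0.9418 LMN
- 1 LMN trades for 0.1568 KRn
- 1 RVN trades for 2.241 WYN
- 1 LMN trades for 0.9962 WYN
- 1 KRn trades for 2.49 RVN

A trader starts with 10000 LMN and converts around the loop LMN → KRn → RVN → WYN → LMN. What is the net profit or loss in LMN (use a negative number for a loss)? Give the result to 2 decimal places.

10000 LMN × 0.1568 = 1568 KRn
1568 KRn × 2.49 = 3904.32 RVN
3904.32 RVN × 2.241 = 8749.58112 WYN
8749.58112 WYN × 0.9418 = 8240.355498816 LMN
Net change: 8240.355498816 − 10000 = -1759.644501184 LMN

-1759.64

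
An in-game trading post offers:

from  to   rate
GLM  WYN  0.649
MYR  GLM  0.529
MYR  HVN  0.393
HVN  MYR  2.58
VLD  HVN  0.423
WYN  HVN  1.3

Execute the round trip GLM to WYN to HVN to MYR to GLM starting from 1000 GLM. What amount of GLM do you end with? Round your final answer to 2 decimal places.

1000 GLM × 0.649 = 649 WYN
649 WYN × 1.3 = 843.7 HVN
843.7 HVN × 2.58 = 2176.746 MYR
2176.746 MYR × 0.529 = 1151.498634 GLM

1151.50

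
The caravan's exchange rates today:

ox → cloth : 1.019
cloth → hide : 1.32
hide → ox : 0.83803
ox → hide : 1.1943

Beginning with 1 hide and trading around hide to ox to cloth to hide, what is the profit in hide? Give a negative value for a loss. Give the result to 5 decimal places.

0.12722

1 hide × 0.83803 = 0.83803 ox
0.83803 ox × 1.019 = 0.85395257 cloth
0.85395257 cloth × 1.32 = 1.1272173924 hide
Net change: 1.1272173924 − 1 = 0.1272173924 hide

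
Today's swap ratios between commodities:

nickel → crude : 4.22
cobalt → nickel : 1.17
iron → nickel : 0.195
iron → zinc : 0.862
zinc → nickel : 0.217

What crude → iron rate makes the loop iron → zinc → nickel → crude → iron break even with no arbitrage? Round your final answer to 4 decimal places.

Known legs of the cycle: 0.862 × 0.217 × 4.22 = 0.78936788
For no arbitrage the full-cycle product must be 1, so the missing rate is 1 / 0.78936788 ≈ 1.266836.

1.2668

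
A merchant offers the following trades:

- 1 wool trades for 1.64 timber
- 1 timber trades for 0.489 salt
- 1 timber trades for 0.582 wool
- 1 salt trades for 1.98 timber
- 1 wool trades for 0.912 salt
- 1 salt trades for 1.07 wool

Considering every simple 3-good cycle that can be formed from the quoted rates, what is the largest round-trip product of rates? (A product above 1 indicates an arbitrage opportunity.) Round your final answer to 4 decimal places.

1.0510

timber→wool→salt→timber: 0.582 × 0.912 × 1.98 = 1.05095
timber→salt→wool→timber: 0.489 × 1.07 × 1.64 = 0.85810
Maximum is timber→wool→salt→timber at 1.0510; arbitrage exists.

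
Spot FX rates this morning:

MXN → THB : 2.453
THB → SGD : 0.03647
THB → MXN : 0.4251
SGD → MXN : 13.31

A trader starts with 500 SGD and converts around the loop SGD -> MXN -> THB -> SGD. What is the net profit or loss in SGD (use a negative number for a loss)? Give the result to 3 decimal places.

500 SGD × 13.31 = 6655 MXN
6655 MXN × 2.453 = 16324.715 THB
16324.715 THB × 0.03647 = 595.36235605 SGD
Net change: 595.36235605 − 500 = 95.36235605 SGD

95.362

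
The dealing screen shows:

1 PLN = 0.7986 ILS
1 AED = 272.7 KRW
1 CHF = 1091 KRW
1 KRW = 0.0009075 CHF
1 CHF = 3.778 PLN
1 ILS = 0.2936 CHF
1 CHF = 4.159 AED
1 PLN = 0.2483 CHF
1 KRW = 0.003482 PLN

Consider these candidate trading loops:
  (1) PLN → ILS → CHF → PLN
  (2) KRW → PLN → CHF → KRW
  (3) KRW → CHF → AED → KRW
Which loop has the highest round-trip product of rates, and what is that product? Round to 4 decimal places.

(1) 0.7986 × 0.2936 × 3.778 = 0.88582
(2) 0.003482 × 0.2483 × 1091 = 0.94326
(3) 0.0009075 × 4.159 × 272.7 = 1.02925
Highest is cycle (3) at 1.0292 (>1, arbitrage).

1.0292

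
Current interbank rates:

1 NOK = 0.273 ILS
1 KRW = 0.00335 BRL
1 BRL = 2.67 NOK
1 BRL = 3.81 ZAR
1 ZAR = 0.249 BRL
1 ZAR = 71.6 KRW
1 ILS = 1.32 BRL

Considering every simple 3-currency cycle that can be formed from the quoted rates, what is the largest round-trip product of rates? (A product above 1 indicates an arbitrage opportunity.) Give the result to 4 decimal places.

ILS→BRL→NOK→ILS: 1.32 × 2.67 × 0.273 = 0.96216
BRL→ZAR→KRW→BRL: 3.81 × 71.6 × 0.00335 = 0.91387
Maximum is ILS→BRL→NOK→ILS at 0.9622; no arbitrage — every cycle loses value.

0.9622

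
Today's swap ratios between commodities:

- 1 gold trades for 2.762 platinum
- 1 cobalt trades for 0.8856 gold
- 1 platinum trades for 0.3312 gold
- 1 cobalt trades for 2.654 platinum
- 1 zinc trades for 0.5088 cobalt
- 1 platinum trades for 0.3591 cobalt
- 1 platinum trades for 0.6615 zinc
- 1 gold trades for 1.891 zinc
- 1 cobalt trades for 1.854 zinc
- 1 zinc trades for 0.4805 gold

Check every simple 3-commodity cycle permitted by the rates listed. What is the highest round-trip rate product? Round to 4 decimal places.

platinum→zinc→cobalt→platinum: 0.6615 × 0.5088 × 2.654 = 0.89326
platinum→cobalt→gold→platinum: 0.3591 × 0.8856 × 2.762 = 0.87837
platinum→zinc→gold→platinum: 0.6615 × 0.4805 × 2.762 = 0.87790
zinc→cobalt→gold→zinc: 0.5088 × 0.8856 × 1.891 = 0.85207
Maximum is platinum→zinc→cobalt→platinum at 0.8933; no arbitrage — every cycle loses value.

0.8933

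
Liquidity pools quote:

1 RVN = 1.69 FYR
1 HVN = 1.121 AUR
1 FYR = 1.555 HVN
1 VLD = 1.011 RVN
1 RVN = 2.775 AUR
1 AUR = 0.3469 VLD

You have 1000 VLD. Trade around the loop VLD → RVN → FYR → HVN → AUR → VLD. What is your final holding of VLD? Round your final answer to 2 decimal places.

1000 VLD × 1.011 = 1011 RVN
1011 RVN × 1.69 = 1708.59 FYR
1708.59 FYR × 1.555 = 2656.85745 HVN
2656.85745 HVN × 1.121 = 2978.33720145 AUR
2978.33720145 AUR × 0.3469 = 1033.185175183005 VLD

1033.19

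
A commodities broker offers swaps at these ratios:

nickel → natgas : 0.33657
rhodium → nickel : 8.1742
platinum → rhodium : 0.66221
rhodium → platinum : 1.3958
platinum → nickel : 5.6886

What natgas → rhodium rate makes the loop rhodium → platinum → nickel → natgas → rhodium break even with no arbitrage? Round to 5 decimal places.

0.37419

Known legs of the cycle: 1.3958 × 5.6886 × 0.33657 = 2.6724155719716
For no arbitrage the full-cycle product must be 1, so the missing rate is 1 / 2.6724155719716 ≈ 0.3741933.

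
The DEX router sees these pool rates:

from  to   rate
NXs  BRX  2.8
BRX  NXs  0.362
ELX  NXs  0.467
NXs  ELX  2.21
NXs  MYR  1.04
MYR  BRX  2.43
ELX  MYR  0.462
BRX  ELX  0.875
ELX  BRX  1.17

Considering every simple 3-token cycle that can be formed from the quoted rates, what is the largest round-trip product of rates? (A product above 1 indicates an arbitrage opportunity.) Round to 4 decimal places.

1.1442

ELX→NXs→BRX→ELX: 0.467 × 2.8 × 0.875 = 1.14415
ELX→MYR→BRX→ELX: 0.462 × 2.43 × 0.875 = 0.98233
ELX→BRX→NXs→ELX: 1.17 × 0.362 × 2.21 = 0.93602
MYR→BRX→NXs→MYR: 2.43 × 0.362 × 1.04 = 0.91485
Maximum is ELX→NXs→BRX→ELX at 1.1442; arbitrage exists.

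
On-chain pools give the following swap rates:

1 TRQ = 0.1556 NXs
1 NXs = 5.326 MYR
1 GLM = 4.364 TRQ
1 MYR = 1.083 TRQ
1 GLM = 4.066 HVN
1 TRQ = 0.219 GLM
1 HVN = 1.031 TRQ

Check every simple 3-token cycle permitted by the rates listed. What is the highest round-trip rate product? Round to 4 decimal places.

0.9181

HVN→TRQ→GLM→HVN: 1.031 × 0.219 × 4.066 = 0.91806
TRQ→NXs→MYR→TRQ: 0.1556 × 5.326 × 1.083 = 0.89751
Maximum is HVN→TRQ→GLM→HVN at 0.9181; no arbitrage — every cycle loses value.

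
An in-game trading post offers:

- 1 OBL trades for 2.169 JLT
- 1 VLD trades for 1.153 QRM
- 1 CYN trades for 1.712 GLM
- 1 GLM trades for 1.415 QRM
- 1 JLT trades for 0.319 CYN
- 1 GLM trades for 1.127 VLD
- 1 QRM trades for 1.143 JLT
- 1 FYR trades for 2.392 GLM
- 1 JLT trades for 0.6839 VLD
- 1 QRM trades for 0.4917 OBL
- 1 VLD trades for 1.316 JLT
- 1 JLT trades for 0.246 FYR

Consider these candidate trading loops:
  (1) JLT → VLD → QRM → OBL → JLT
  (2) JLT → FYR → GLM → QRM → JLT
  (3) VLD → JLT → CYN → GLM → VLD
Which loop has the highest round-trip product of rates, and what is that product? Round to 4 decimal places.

0.9517

(1) 0.6839 × 1.153 × 0.4917 × 2.169 = 0.84097
(2) 0.246 × 2.392 × 1.415 × 1.143 = 0.95170
(3) 1.316 × 0.319 × 1.712 × 1.127 = 0.80998
Highest is cycle (2) at 0.9517 (≤1, no arbitrage).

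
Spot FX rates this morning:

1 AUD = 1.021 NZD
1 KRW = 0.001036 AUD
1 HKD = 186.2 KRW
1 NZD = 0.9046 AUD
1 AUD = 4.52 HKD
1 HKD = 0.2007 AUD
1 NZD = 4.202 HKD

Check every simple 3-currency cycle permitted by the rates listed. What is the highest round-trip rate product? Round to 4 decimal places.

0.8719

KRW→AUD→HKD→KRW: 0.001036 × 4.52 × 186.2 = 0.87192
NZD→HKD→AUD→NZD: 4.202 × 0.2007 × 1.021 = 0.86105
Maximum is KRW→AUD→HKD→KRW at 0.8719; no arbitrage — every cycle loses value.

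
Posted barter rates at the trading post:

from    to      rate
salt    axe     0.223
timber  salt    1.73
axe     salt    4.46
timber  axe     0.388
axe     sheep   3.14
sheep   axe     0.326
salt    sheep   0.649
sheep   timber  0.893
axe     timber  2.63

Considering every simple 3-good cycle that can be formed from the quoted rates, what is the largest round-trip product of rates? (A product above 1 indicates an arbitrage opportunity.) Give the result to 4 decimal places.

axe→sheep→timber→axe: 3.14 × 0.893 × 0.388 = 1.08796
axe→timber→salt→axe: 2.63 × 1.73 × 0.223 = 1.01463
salt→sheep→timber→salt: 0.649 × 0.893 × 1.73 = 1.00263
axe→salt→sheep→axe: 4.46 × 0.649 × 0.326 = 0.94362
Maximum is axe→sheep→timber→axe at 1.0880; arbitrage exists.

1.0880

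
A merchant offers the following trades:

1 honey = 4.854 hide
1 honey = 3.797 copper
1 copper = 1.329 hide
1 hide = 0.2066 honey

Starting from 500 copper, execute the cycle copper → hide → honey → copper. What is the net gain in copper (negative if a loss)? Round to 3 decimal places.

21.274

500 copper × 1.329 = 664.5 hide
664.5 hide × 0.2066 = 137.2857 honey
137.2857 honey × 3.797 = 521.2738029 copper
Net change: 521.2738029 − 500 = 21.2738029 copper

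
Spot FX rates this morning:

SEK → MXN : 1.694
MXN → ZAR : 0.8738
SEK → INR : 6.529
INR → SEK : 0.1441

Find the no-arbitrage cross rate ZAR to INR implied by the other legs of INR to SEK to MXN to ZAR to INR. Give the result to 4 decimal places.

Known legs of the cycle: 0.1441 × 1.694 × 0.8738 = 0.21329929852
For no arbitrage the full-cycle product must be 1, so the missing rate is 1 / 0.21329929852 ≈ 4.688248.

4.6882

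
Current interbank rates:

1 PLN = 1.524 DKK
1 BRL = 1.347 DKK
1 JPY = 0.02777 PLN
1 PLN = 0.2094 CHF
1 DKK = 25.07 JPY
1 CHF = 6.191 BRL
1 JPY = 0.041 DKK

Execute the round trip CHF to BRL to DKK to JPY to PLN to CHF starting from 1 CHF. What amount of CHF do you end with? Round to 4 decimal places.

1.2157

1 CHF × 6.191 = 6.191 BRL
6.191 BRL × 1.347 = 8.339277 DKK
8.339277 DKK × 25.07 = 209.06567439 JPY
209.06567439 JPY × 0.02777 = 5.8057537778103 PLN
5.8057537778103 PLN × 0.2094 = 1.21572484107347682 CHF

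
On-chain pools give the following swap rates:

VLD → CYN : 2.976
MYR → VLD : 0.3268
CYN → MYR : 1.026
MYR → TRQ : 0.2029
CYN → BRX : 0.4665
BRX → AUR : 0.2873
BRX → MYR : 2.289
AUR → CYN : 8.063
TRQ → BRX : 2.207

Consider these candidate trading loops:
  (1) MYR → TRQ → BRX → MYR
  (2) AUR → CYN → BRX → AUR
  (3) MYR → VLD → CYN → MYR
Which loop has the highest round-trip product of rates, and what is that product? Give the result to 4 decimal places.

1.0806

(1) 0.2029 × 2.207 × 2.289 = 1.02501
(2) 8.063 × 0.4665 × 0.2873 = 1.08065
(3) 0.3268 × 2.976 × 1.026 = 0.99784
Highest is cycle (2) at 1.0806 (>1, arbitrage).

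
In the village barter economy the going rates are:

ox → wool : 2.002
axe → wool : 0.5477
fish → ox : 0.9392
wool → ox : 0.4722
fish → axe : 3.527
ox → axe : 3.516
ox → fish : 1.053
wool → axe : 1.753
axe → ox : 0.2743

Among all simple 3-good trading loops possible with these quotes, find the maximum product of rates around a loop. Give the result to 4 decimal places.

1.0187

ox→fish→axe→ox: 1.053 × 3.527 × 0.2743 = 1.01873
ox→wool→axe→ox: 2.002 × 1.753 × 0.2743 = 0.96266
ox→axe→wool→ox: 3.516 × 0.5477 × 0.4722 = 0.90932
Maximum is ox→fish→axe→ox at 1.0187; arbitrage exists.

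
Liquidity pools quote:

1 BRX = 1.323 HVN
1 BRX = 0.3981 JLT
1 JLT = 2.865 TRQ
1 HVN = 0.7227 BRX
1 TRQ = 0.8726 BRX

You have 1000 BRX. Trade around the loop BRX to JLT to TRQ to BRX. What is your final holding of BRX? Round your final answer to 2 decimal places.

995.25

1000 BRX × 0.3981 = 398.1 JLT
398.1 JLT × 2.865 = 1140.5565 TRQ
1140.5565 TRQ × 0.8726 = 995.2496019 BRX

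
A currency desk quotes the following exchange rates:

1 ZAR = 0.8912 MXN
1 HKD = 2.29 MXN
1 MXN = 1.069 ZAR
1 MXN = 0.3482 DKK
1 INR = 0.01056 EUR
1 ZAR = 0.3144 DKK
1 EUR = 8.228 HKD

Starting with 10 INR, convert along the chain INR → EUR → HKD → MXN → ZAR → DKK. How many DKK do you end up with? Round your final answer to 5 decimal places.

10 INR × 0.01056 = 0.1056 EUR
0.1056 EUR × 8.228 = 0.8688768 HKD
0.8688768 HKD × 2.29 = 1.989727872 MXN
1.989727872 MXN × 1.069 = 2.127019095168 ZAR
2.127019095168 ZAR × 0.3144 = 0.6687348035208192 DKK

0.66873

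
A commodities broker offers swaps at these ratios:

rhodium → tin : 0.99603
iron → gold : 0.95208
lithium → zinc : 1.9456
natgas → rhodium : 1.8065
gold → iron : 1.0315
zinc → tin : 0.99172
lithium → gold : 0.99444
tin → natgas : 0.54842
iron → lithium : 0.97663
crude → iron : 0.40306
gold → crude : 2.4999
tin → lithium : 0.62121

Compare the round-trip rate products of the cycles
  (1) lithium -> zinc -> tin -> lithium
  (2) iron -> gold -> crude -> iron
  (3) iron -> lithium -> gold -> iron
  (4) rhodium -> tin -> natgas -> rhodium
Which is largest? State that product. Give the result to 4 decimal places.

1.1986

(1) 1.9456 × 0.99172 × 0.62121 = 1.19862
(2) 0.95208 × 2.4999 × 0.40306 = 0.95933
(3) 0.97663 × 0.99444 × 1.0315 = 1.00179
(4) 0.99603 × 0.54842 × 1.8065 = 0.98679
Highest is cycle (1) at 1.1986 (>1, arbitrage).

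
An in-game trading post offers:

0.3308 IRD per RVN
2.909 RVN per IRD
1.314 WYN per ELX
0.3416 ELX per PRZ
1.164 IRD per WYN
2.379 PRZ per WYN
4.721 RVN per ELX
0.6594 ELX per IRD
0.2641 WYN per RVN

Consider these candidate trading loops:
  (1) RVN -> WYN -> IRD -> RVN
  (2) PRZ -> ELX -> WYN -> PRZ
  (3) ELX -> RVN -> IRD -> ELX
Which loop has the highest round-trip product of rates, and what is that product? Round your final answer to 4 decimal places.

1.0678

(1) 0.2641 × 1.164 × 2.909 = 0.89426
(2) 0.3416 × 1.314 × 2.379 = 1.06784
(3) 4.721 × 0.3308 × 0.6594 = 1.02979
Highest is cycle (2) at 1.0678 (>1, arbitrage).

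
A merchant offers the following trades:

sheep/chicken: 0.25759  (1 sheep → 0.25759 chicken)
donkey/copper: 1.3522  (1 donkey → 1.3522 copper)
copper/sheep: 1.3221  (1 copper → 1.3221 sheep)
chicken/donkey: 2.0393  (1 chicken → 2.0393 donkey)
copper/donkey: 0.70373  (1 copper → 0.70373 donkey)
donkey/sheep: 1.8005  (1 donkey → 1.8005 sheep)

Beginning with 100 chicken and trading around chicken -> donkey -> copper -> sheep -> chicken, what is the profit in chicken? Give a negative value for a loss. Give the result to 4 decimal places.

-6.0892

100 chicken × 2.0393 = 203.93 donkey
203.93 donkey × 1.3522 = 275.754146 copper
275.754146 copper × 1.3221 = 364.5745564266 sheep
364.5745564266 sheep × 0.25759 = 93.910759989927894 chicken
Net change: 93.910759989927894 − 100 = -6.089240010072106 chicken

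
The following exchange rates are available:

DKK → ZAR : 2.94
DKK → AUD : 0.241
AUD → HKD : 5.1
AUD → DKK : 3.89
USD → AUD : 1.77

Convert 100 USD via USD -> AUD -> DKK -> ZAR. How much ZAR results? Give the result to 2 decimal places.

2024.28

100 USD × 1.77 = 177 AUD
177 AUD × 3.89 = 688.53 DKK
688.53 DKK × 2.94 = 2024.2782 ZAR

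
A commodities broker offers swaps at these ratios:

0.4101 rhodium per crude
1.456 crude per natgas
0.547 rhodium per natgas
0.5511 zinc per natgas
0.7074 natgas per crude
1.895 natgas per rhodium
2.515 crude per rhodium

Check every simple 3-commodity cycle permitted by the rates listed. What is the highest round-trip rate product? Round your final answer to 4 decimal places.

1.1315

rhodium→natgas→crude→rhodium: 1.895 × 1.456 × 0.4101 = 1.13152
rhodium→crude→natgas→rhodium: 2.515 × 0.7074 × 0.547 = 0.97317
Maximum is rhodium→natgas→crude→rhodium at 1.1315; arbitrage exists.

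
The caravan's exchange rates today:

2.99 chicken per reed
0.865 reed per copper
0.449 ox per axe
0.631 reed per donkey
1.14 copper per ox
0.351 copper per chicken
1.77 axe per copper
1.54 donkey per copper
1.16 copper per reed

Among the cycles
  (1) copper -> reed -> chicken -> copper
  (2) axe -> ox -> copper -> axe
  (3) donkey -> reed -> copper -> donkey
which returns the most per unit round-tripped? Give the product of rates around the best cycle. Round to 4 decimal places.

1.1272

(1) 0.865 × 2.99 × 0.351 = 0.90781
(2) 0.449 × 1.14 × 1.77 = 0.90599
(3) 0.631 × 1.16 × 1.54 = 1.12722
Highest is cycle (3) at 1.1272 (>1, arbitrage).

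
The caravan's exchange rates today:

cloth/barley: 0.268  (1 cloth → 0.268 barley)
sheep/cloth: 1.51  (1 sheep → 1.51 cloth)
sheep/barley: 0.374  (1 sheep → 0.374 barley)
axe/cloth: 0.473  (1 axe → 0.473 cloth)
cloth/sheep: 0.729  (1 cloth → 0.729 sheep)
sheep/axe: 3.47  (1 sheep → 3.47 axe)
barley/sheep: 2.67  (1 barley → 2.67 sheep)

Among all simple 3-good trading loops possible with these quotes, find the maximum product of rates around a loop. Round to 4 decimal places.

axe→cloth→sheep→axe: 0.473 × 0.729 × 3.47 = 1.19651
cloth→barley→sheep→cloth: 0.268 × 2.67 × 1.51 = 1.08050
Maximum is axe→cloth→sheep→axe at 1.1965; arbitrage exists.

1.1965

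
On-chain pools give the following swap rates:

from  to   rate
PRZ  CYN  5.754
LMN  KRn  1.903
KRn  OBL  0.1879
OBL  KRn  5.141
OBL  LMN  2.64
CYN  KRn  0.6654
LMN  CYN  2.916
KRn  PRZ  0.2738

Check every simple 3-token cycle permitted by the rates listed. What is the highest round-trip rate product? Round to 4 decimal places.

CYN→KRn→PRZ→CYN: 0.6654 × 0.2738 × 5.754 = 1.04830
LMN→KRn→OBL→LMN: 1.903 × 0.1879 × 2.64 = 0.94399
Maximum is CYN→KRn→PRZ→CYN at 1.0483; arbitrage exists.

1.0483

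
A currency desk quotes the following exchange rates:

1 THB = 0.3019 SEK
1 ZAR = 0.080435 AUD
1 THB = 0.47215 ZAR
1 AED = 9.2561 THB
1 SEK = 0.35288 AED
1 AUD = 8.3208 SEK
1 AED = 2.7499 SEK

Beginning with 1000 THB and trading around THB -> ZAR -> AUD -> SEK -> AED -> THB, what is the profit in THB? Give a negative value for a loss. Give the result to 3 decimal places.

1000 THB × 0.47215 = 472.15 ZAR
472.15 ZAR × 0.080435 = 37.97738525 AUD
37.97738525 AUD × 8.3208 = 316.0022271882 SEK
316.0022271882 SEK × 0.35288 = 111.510865930172016 AED
111.510865930172016 AED × 9.2561 = 1032.1557261362651972976 THB
Net change: 1032.1557261362651972976 − 1000 = 32.1557261362651972976 THB

32.156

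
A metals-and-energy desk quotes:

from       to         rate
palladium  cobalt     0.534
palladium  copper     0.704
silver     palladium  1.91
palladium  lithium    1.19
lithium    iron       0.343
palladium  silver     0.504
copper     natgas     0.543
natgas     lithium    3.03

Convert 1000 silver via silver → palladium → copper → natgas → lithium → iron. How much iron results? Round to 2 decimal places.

758.83

1000 silver × 1.91 = 1910 palladium
1910 palladium × 0.704 = 1344.64 copper
1344.64 copper × 0.543 = 730.13952 natgas
730.13952 natgas × 3.03 = 2212.3227456 lithium
2212.3227456 lithium × 0.343 = 758.8267017408 iron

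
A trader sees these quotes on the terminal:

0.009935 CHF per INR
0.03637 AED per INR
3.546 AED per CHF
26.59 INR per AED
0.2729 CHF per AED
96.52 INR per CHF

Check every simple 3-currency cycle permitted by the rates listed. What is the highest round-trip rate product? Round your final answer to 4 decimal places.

CHF→INR→AED→CHF: 96.52 × 0.03637 × 0.2729 = 0.95800
CHF→AED→INR→CHF: 3.546 × 26.59 × 0.009935 = 0.93675
Maximum is CHF→INR→AED→CHF at 0.9580; no arbitrage — every cycle loses value.

0.9580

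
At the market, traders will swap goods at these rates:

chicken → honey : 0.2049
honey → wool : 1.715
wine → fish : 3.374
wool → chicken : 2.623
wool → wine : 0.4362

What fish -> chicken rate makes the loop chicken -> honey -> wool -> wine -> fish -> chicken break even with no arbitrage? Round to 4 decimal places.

Known legs of the cycle: 0.2049 × 1.715 × 0.4362 × 3.374 = 0.5171741654058
For no arbitrage the full-cycle product must be 1, so the missing rate is 1 / 0.5171741654058 ≈ 1.933585.

1.9336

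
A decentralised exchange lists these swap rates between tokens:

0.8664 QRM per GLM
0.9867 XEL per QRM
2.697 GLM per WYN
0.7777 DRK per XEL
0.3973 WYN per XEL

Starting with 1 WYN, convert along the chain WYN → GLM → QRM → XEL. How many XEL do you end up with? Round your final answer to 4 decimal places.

1 WYN × 2.697 = 2.697 GLM
2.697 GLM × 0.8664 = 2.3366808 QRM
2.3366808 QRM × 0.9867 = 2.30560294536 XEL

2.3056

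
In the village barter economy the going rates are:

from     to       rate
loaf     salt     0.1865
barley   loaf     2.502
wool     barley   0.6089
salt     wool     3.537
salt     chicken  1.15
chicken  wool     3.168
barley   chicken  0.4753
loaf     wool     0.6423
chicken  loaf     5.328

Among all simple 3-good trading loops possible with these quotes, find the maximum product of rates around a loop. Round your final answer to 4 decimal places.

loaf→salt→chicken→loaf: 0.1865 × 1.15 × 5.328 = 1.14272
loaf→wool→barley→loaf: 0.6423 × 0.6089 × 2.502 = 0.97852
barley→chicken→wool→barley: 0.4753 × 3.168 × 0.6089 = 0.91685
Maximum is loaf→salt→chicken→loaf at 1.1427; arbitrage exists.

1.1427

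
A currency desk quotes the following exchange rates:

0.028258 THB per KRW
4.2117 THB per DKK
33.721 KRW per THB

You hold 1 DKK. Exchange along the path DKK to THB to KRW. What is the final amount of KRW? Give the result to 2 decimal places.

142.02

1 DKK × 4.2117 = 4.2117 THB
4.2117 THB × 33.721 = 142.0227357 KRW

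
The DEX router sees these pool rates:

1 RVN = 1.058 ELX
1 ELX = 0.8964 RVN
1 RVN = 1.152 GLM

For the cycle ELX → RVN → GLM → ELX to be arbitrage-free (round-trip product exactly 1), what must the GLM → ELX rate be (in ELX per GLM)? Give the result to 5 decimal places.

0.96838

Known legs of the cycle: 0.8964 × 1.152 = 1.0326528
For no arbitrage the full-cycle product must be 1, so the missing rate is 1 / 1.0326528 ≈ 0.9683797.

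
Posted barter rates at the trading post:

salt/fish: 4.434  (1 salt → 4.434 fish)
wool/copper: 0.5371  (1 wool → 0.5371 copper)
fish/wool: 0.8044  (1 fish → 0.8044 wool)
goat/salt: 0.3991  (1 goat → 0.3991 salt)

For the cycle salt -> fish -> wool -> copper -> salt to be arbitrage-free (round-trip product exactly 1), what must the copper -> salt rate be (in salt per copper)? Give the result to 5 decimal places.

0.52201

Known legs of the cycle: 4.434 × 0.8044 × 0.5371 = 1.91567972616
For no arbitrage the full-cycle product must be 1, so the missing rate is 1 / 1.91567972616 ≈ 0.5220079.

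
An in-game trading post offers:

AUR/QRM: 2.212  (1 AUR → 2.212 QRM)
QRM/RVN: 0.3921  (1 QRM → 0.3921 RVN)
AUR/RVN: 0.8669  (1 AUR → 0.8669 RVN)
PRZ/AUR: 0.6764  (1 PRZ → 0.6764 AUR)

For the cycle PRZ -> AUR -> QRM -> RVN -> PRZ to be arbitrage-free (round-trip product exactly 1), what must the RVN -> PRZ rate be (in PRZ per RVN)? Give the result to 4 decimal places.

1.7046

Known legs of the cycle: 0.6764 × 2.212 × 0.3921 = 0.58665876528
For no arbitrage the full-cycle product must be 1, so the missing rate is 1 / 0.58665876528 ≈ 1.704568.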